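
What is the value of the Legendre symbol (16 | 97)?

Pull out 2^4: since 97 ≡ 1 (mod 8), (2/97) = +1, so (2/97)^4 = +1.
Reached (1/97) = 1. Collecting the sign flips along the way, the symbol is +1.

1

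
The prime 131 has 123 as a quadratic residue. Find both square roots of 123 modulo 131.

Since 131 ≡ 3 (mod 4), a square root of 123 is 123^((131+1)/4) = 123^33 mod 131.
Repeated squaring: 123^2≡64, 123^4≡35, 123^8≡46, 123^16≡20, 123^32≡7 (mod 131).
123^33 = 123^(32+1) ≡ 75 (mod 131).
Check: 75² = 5625 ≡ 123 (mod 131). The two roots are 56 and 75.

56, 75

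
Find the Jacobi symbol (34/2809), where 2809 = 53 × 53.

Pull out 2: since 2809 ≡ 1 (mod 8), (2/2809) = +1.
Reciprocity: 17 ≡ 1 and 2809 ≡ 1 (mod 4), so (17/2809) = +(2809/17).
Reduce top mod 17: now compute (4/17).
Pull out 2^2: since 17 ≡ 1 (mod 8), (2/17) = +1, so (2/17)^2 = +1.
Reached (1/17) = 1. Collecting the sign flips along the way, the symbol is +1.

1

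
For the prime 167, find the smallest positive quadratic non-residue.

(2/167) = +1, so 2 is a residue.
(3/167) = +1, so 3 is a residue.
(4/167) = +1, so 4 is a residue.
(5/167) = −1, so 5 is the smallest positive non-residue mod 167.

5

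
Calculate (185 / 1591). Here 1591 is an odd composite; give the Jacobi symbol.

0

Reciprocity: 185 ≡ 1 and 1591 ≡ 3 (mod 4), so (185/1591) = +(1591/185).
Reduce top mod 185: now compute (111/185).
Reciprocity: 111 ≡ 3 and 185 ≡ 1 (mod 4), so (111/185) = +(185/111).
Reduce top mod 111: now compute (74/111).
Pull out 2: since 111 ≡ 7 (mod 8), (2/111) = +1.
Reciprocity: 37 ≡ 1 and 111 ≡ 3 (mod 4), so (37/111) = +(111/37).
Reduce top mod 37: now compute (0/37).
Top reduces to 0: gcd > 1, so the symbol is 0.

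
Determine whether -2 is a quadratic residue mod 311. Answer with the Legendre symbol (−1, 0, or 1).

First reduce: -2 ≡ 309 (mod 311).
Reciprocity: 309 ≡ 1 and 311 ≡ 3 (mod 4), so (309/311) = +(311/309).
Reduce top mod 309: now compute (2/309).
Pull out 2: since 309 ≡ 5 (mod 8), (2/309) = -1.
Reached (1/309) = 1. Collecting the sign flips along the way, the symbol is -1.

-1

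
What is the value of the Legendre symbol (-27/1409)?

First reduce: -27 ≡ 1382 (mod 1409).
Pull out 2: since 1409 ≡ 1 (mod 8), (2/1409) = +1.
Reciprocity: 691 ≡ 3 and 1409 ≡ 1 (mod 4), so (691/1409) = +(1409/691).
Reduce top mod 691: now compute (27/691).
Reciprocity: 27 ≡ 3 and 691 ≡ 3 (mod 4), so (27/691) = −(691/27).
Reduce top mod 27: now compute (16/27).
Pull out 2^4: since 27 ≡ 3 (mod 8), (2/27) = -1, so (2/27)^4 = +1.
Reached (1/27) = 1. Collecting the sign flips along the way, the symbol is -1.

-1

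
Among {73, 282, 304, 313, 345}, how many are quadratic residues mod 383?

3

(73/383) = +1 → QR.
(282/383) = -1 → non-residue.
(304/383) = +1 → QR.
(313/383) = +1 → QR.
(345/383) = -1 → non-residue.
Total quadratic residues among the 5: 3.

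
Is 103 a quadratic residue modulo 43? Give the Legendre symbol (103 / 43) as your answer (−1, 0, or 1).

First reduce: 103 ≡ 17 (mod 43).
Reciprocity: 17 ≡ 1 and 43 ≡ 3 (mod 4), so (17/43) = +(43/17).
Reduce top mod 17: now compute (9/17).
Reciprocity: 9 ≡ 1 and 17 ≡ 1 (mod 4), so (9/17) = +(17/9).
Reduce top mod 9: now compute (8/9).
Pull out 2^3: since 9 ≡ 1 (mod 8), (2/9) = +1, so (2/9)^3 = +1.
Reached (1/9) = 1. Collecting the sign flips along the way, the symbol is +1.

1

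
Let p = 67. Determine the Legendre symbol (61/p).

Euler's criterion: (61/67) ≡ 61^33 (mod 67).
61^2 ≡ 36 (mod 67)
61^4 ≡ 23 (mod 67)
61^8 ≡ 60 (mod 67)
61^16 ≡ 49 (mod 67)
61^32 ≡ 56 (mod 67)
61^33 = 61^(32+1) ≡ 66 (mod 67).
Result is 66 ≡ −1, so (61/67) = −1.

-1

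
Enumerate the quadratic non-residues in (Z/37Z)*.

2,5,6,8,13,14,15,17,18,19,20,22,23,24,29,31,32,35

Square k = 1,…,18 (k and 37−k give the same square):
1²=1, 2²=4, 3²=9, 4²=16, 5²=25, 6²=36, 7²≡12, 8²≡27, 9²≡7, 10²≡26, 11²≡10, 12²≡33, 13²≡21, 14²≡11, 15²≡3, 16²≡34, 17²≡30, 18²≡28 (mod 37).
The residues are {1, 3, 4, 7, 9, 10, 11, 12, 16, 21, 25, 26, 27, 28, 30, 33, 34, 36}; the non-residues are the remaining 18 nonzero classes.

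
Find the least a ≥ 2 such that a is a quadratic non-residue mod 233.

3

(2/233) = +1, so 2 is a residue.
(3/233) = −1, so 3 is the smallest positive non-residue mod 233.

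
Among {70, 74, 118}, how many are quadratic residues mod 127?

2

(70/127) = +1 → QR.
(74/127) = +1 → QR.
(118/127) = -1 → non-residue.
Total quadratic residues among the 3: 2.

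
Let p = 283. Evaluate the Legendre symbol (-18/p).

First reduce: -18 ≡ 265 (mod 283).
Reciprocity: 265 ≡ 1 and 283 ≡ 3 (mod 4), so (265/283) = +(283/265).
Reduce top mod 265: now compute (18/265).
Pull out 2: since 265 ≡ 1 (mod 8), (2/265) = +1.
Reciprocity: 9 ≡ 1 and 265 ≡ 1 (mod 4), so (9/265) = +(265/9).
Reduce top mod 9: now compute (4/9).
Pull out 2^2: since 9 ≡ 1 (mod 8), (2/9) = +1, so (2/9)^2 = +1.
Reached (1/9) = 1. Collecting the sign flips along the way, the symbol is +1.

1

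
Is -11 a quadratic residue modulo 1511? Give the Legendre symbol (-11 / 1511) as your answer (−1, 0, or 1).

First reduce: -11 ≡ 1500 (mod 1511).
Pull out 2^2: since 1511 ≡ 7 (mod 8), (2/1511) = +1, so (2/1511)^2 = +1.
Reciprocity: 375 ≡ 3 and 1511 ≡ 3 (mod 4), so (375/1511) = −(1511/375).
Reduce top mod 375: now compute (11/375).
Reciprocity: 11 ≡ 3 and 375 ≡ 3 (mod 4), so (11/375) = −(375/11).
Reduce top mod 11: now compute (1/11).
Reached (1/11) = 1. Collecting the sign flips along the way, the symbol is +1.

1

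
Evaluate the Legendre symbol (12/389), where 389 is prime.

-1

Euler's criterion: (12/389) ≡ 12^194 (mod 389).
12^2 ≡ 144 (mod 389)
12^4 ≡ 119 (mod 389)
12^8 ≡ 157 (mod 389)
12^16 ≡ 142 (mod 389)
12^32 ≡ 325 (mod 389)
12^64 ≡ 206 (mod 389)
12^128 ≡ 35 (mod 389)
12^194 = 12^(128+64+2) ≡ 388 (mod 389).
Result is 388 ≡ −1, so (12/389) = −1.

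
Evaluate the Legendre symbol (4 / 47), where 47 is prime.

1

Pull out 2^2: since 47 ≡ 7 (mod 8), (2/47) = +1, so (2/47)^2 = +1.
Reached (1/47) = 1. Collecting the sign flips along the way, the symbol is +1.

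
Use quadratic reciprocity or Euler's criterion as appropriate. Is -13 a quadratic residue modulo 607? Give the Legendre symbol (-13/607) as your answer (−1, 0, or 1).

First reduce: -13 ≡ 594 (mod 607).
Pull out 2: since 607 ≡ 7 (mod 8), (2/607) = +1.
Reciprocity: 297 ≡ 1 and 607 ≡ 3 (mod 4), so (297/607) = +(607/297).
Reduce top mod 297: now compute (13/297).
Reciprocity: 13 ≡ 1 and 297 ≡ 1 (mod 4), so (13/297) = +(297/13).
Reduce top mod 13: now compute (11/13).
Reciprocity: 11 ≡ 3 and 13 ≡ 1 (mod 4), so (11/13) = +(13/11).
Reduce top mod 11: now compute (2/11).
Pull out 2: since 11 ≡ 3 (mod 8), (2/11) = -1.
Reached (1/11) = 1. Collecting the sign flips along the way, the symbol is -1.

-1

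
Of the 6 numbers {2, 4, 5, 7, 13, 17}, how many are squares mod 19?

4

(2/19) = -1 → non-residue.
(4/19) = +1 → QR.
(5/19) = +1 → QR.
(7/19) = +1 → QR.
(13/19) = -1 → non-residue.
(17/19) = +1 → QR.
Total quadratic residues among the 6: 4.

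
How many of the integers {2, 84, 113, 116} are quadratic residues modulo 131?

(2/131) = -1 → non-residue.
(84/131) = +1 → QR.
(113/131) = +1 → QR.
(116/131) = -1 → non-residue.
Total quadratic residues among the 4: 2.

2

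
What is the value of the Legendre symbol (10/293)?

1

Euler's criterion: (10/293) ≡ 10^146 (mod 293).
10^2 ≡ 100 (mod 293)
10^4 ≡ 38 (mod 293)
10^8 ≡ 272 (mod 293)
10^16 ≡ 148 (mod 293)
10^32 ≡ 222 (mod 293)
10^64 ≡ 60 (mod 293)
10^128 ≡ 84 (mod 293)
10^146 = 10^(128+16+2) ≡ 1 (mod 293).
Result is 1, so (10/293) = 1.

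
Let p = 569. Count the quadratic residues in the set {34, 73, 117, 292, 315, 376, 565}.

4

(34/569) = +1 → QR.
(73/569) = -1 → non-residue.
(117/569) = +1 → QR.
(292/569) = -1 → non-residue.
(315/569) = +1 → QR.
(376/569) = -1 → non-residue.
(565/569) = +1 → QR.
Total quadratic residues among the 7: 4.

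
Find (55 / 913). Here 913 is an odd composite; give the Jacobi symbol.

Reciprocity: 55 ≡ 3 and 913 ≡ 1 (mod 4), so (55/913) = +(913/55).
Reduce top mod 55: now compute (33/55).
Reciprocity: 33 ≡ 1 and 55 ≡ 3 (mod 4), so (33/55) = +(55/33).
Reduce top mod 33: now compute (22/33).
Pull out 2: since 33 ≡ 1 (mod 8), (2/33) = +1.
Reciprocity: 11 ≡ 3 and 33 ≡ 1 (mod 4), so (11/33) = +(33/11).
Reduce top mod 11: now compute (0/11).
Top reduces to 0: gcd > 1, so the symbol is 0.

0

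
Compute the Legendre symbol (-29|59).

First reduce: -29 ≡ 30 (mod 59).
Pull out 2: since 59 ≡ 3 (mod 8), (2/59) = -1.
Reciprocity: 15 ≡ 3 and 59 ≡ 3 (mod 4), so (15/59) = −(59/15).
Reduce top mod 15: now compute (14/15).
Pull out 2: since 15 ≡ 7 (mod 8), (2/15) = +1.
Reciprocity: 7 ≡ 3 and 15 ≡ 3 (mod 4), so (7/15) = −(15/7).
Reduce top mod 7: now compute (1/7).
Reached (1/7) = 1. Collecting the sign flips along the way, the symbol is -1.

-1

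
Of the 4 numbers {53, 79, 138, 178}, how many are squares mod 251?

1

(53/251) = -1 → non-residue.
(79/251) = +1 → QR.
(138/251) = -1 → non-residue.
(178/251) = -1 → non-residue.
Total quadratic residues among the 4: 1.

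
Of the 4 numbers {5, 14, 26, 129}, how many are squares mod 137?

(5/137) = -1 → non-residue.
(14/137) = +1 → QR.
(26/137) = -1 → non-residue.
(129/137) = +1 → QR.
Total quadratic residues among the 4: 2.

2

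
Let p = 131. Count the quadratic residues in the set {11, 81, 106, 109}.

(11/131) = +1 → QR.
(81/131) = +1 → QR.
(106/131) = -1 → non-residue.
(109/131) = +1 → QR.
Total quadratic residues among the 4: 3.

3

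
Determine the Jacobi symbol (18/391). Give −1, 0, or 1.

1

Pull out 2: since 391 ≡ 7 (mod 8), (2/391) = +1.
Reciprocity: 9 ≡ 1 and 391 ≡ 3 (mod 4), so (9/391) = +(391/9).
Reduce top mod 9: now compute (4/9).
Pull out 2^2: since 9 ≡ 1 (mod 8), (2/9) = +1, so (2/9)^2 = +1.
Reached (1/9) = 1. Collecting the sign flips along the way, the symbol is +1.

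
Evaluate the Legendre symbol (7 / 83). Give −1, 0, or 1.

1

Euler's criterion: (7/83) ≡ 7^41 (mod 83).
7^2 ≡ 49 (mod 83)
7^4 ≡ 77 (mod 83)
7^8 ≡ 36 (mod 83)
7^16 ≡ 51 (mod 83)
7^32 ≡ 28 (mod 83)
7^41 = 7^(32+8+1) ≡ 1 (mod 83).
Result is 1, so (7/83) = 1.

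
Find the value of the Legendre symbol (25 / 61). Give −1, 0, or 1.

Euler's criterion: (25/61) ≡ 25^30 (mod 61).
25^2 ≡ 15 (mod 61)
25^4 ≡ 42 (mod 61)
25^8 ≡ 56 (mod 61)
25^16 ≡ 25 (mod 61)
25^30 = 25^(16+8+4+2) ≡ 1 (mod 61).
Result is 1, so (25/61) = 1.

1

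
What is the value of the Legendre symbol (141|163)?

-1

Euler's criterion: (141/163) ≡ 141^81 (mod 163).
141^2 ≡ 158 (mod 163)
141^4 ≡ 25 (mod 163)
141^8 ≡ 136 (mod 163)
141^16 ≡ 77 (mod 163)
141^32 ≡ 61 (mod 163)
141^64 ≡ 135 (mod 163)
141^81 = 141^(64+16+1) ≡ 162 (mod 163).
Result is 162 ≡ −1, so (141/163) = −1.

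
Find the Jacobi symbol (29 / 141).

1

Reciprocity: 29 ≡ 1 and 141 ≡ 1 (mod 4), so (29/141) = +(141/29).
Reduce top mod 29: now compute (25/29).
Reciprocity: 25 ≡ 1 and 29 ≡ 1 (mod 4), so (25/29) = +(29/25).
Reduce top mod 25: now compute (4/25).
Pull out 2^2: since 25 ≡ 1 (mod 8), (2/25) = +1, so (2/25)^2 = +1.
Reached (1/25) = 1. Collecting the sign flips along the way, the symbol is +1.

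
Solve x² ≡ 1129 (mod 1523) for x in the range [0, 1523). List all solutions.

Since 1523 ≡ 3 (mod 4), a square root of 1129 is 1129^((1523+1)/4) = 1129^381 mod 1523.
Repeated squaring: 1129^2≡1413, 1129^4≡1439, 1129^8≡964, 1129^16≡266, 1129^32≡698, 1129^64≡1367, 1129^128≡1491, 1129^256≡1024 (mod 1523).
1129^381 = 1129^(256+64+32+16+8+4+1) ≡ 198 (mod 1523).
Check: 198² = 39204 ≡ 1129 (mod 1523). The two roots are 198 and 1325.

198, 1325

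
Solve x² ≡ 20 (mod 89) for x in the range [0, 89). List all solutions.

89 ≡ 1 (mod 4), so we find a root by search.
Trying successive values, 38² = 1444 ≡ 20 (mod 89). The other root is 89 − 38 = 51.

38, 51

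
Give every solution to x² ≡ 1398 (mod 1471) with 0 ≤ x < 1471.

561, 910

Since 1471 ≡ 3 (mod 4), a square root of 1398 is 1398^((1471+1)/4) = 1398^368 mod 1471.
Repeated squaring: 1398^2≡916, 1398^4≡586, 1398^8≡653, 1398^16≡1290, 1398^32≡399, 1398^64≡333, 1398^128≡564, 1398^256≡360 (mod 1471).
1398^368 = 1398^(256+64+32+16) ≡ 910 (mod 1471).
Check: 910² = 828100 ≡ 1398 (mod 1471). The two roots are 561 and 910.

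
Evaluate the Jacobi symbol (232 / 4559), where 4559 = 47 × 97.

1

Pull out 2^3: since 4559 ≡ 7 (mod 8), (2/4559) = +1, so (2/4559)^3 = +1.
Reciprocity: 29 ≡ 1 and 4559 ≡ 3 (mod 4), so (29/4559) = +(4559/29).
Reduce top mod 29: now compute (6/29).
Pull out 2: since 29 ≡ 5 (mod 8), (2/29) = -1.
Reciprocity: 3 ≡ 3 and 29 ≡ 1 (mod 4), so (3/29) = +(29/3).
Reduce top mod 3: now compute (2/3).
Pull out 2: since 3 ≡ 3 (mod 8), (2/3) = -1.
Reached (1/3) = 1. Collecting the sign flips along the way, the symbol is +1.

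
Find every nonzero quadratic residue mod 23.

Square k = 1,…,11 (k and 23−k give the same square):
1²=1, 2²=4, 3²=9, 4²=16, 5²≡2, 6²≡13, 7²≡3, 8²≡18, 9²≡12, 10²≡8, 11²≡6 (mod 23).
So the quadratic residues mod 23 are {1, 2, 3, 4, 6, 8, 9, 12, 13, 16, 18}.

1, 2, 3, 4, 6, 8, 9, 12, 13, 16, 18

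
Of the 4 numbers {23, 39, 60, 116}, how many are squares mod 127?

(23/127) = -1 → non-residue.
(39/127) = -1 → non-residue.
(60/127) = +1 → QR.
(116/127) = -1 → non-residue.
Total quadratic residues among the 4: 1.

1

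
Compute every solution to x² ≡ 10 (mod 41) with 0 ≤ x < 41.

16, 25

41 ≡ 1 (mod 4), so we find a root by search.
Trying successive values, 16² = 256 ≡ 10 (mod 41). The other root is 41 − 16 = 25.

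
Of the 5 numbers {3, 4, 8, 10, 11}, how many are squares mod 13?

3

(3/13) = +1 → QR.
(4/13) = +1 → QR.
(8/13) = -1 → non-residue.
(10/13) = +1 → QR.
(11/13) = -1 → non-residue.
Total quadratic residues among the 5: 3.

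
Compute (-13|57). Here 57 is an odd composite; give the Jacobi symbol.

-1

First reduce: -13 ≡ 44 (mod 57).
Pull out 2^2: since 57 ≡ 1 (mod 8), (2/57) = +1, so (2/57)^2 = +1.
Reciprocity: 11 ≡ 3 and 57 ≡ 1 (mod 4), so (11/57) = +(57/11).
Reduce top mod 11: now compute (2/11).
Pull out 2: since 11 ≡ 3 (mod 8), (2/11) = -1.
Reached (1/11) = 1. Collecting the sign flips along the way, the symbol is -1.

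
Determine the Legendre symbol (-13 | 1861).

-1

First reduce: -13 ≡ 1848 (mod 1861).
Pull out 2^3: since 1861 ≡ 5 (mod 8), (2/1861) = -1, so (2/1861)^3 = -1.
Reciprocity: 231 ≡ 3 and 1861 ≡ 1 (mod 4), so (231/1861) = +(1861/231).
Reduce top mod 231: now compute (13/231).
Reciprocity: 13 ≡ 1 and 231 ≡ 3 (mod 4), so (13/231) = +(231/13).
Reduce top mod 13: now compute (10/13).
Pull out 2: since 13 ≡ 5 (mod 8), (2/13) = -1.
Reciprocity: 5 ≡ 1 and 13 ≡ 1 (mod 4), so (5/13) = +(13/5).
Reduce top mod 5: now compute (3/5).
Reciprocity: 3 ≡ 3 and 5 ≡ 1 (mod 4), so (3/5) = +(5/3).
Reduce top mod 3: now compute (2/3).
Pull out 2: since 3 ≡ 3 (mod 8), (2/3) = -1.
Reached (1/3) = 1. Collecting the sign flips along the way, the symbol is -1.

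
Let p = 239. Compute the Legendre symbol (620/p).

1

First reduce: 620 ≡ 142 (mod 239).
Pull out 2: since 239 ≡ 7 (mod 8), (2/239) = +1.
Reciprocity: 71 ≡ 3 and 239 ≡ 3 (mod 4), so (71/239) = −(239/71).
Reduce top mod 71: now compute (26/71).
Pull out 2: since 71 ≡ 7 (mod 8), (2/71) = +1.
Reciprocity: 13 ≡ 1 and 71 ≡ 3 (mod 4), so (13/71) = +(71/13).
Reduce top mod 13: now compute (6/13).
Pull out 2: since 13 ≡ 5 (mod 8), (2/13) = -1.
Reciprocity: 3 ≡ 3 and 13 ≡ 1 (mod 4), so (3/13) = +(13/3).
Reduce top mod 3: now compute (1/3).
Reached (1/3) = 1. Collecting the sign flips along the way, the symbol is +1.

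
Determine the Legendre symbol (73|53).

First reduce: 73 ≡ 20 (mod 53).
Pull out 2^2: since 53 ≡ 5 (mod 8), (2/53) = -1, so (2/53)^2 = +1.
Reciprocity: 5 ≡ 1 and 53 ≡ 1 (mod 4), so (5/53) = +(53/5).
Reduce top mod 5: now compute (3/5).
Reciprocity: 3 ≡ 3 and 5 ≡ 1 (mod 4), so (3/5) = +(5/3).
Reduce top mod 3: now compute (2/3).
Pull out 2: since 3 ≡ 3 (mod 8), (2/3) = -1.
Reached (1/3) = 1. Collecting the sign flips along the way, the symbol is -1.

-1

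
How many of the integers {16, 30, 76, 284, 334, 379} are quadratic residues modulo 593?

4

(16/593) = +1 → QR.
(30/593) = +1 → QR.
(76/593) = +1 → QR.
(284/593) = +1 → QR.
(334/593) = -1 → non-residue.
(379/593) = -1 → non-residue.
Total quadratic residues among the 6: 4.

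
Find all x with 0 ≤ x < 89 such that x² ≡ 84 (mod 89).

23, 66

89 ≡ 1 (mod 4), so we find a root by search.
Trying successive values, 23² = 529 ≡ 84 (mod 89). The other root is 89 − 23 = 66.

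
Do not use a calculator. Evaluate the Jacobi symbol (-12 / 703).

First reduce: -12 ≡ 691 (mod 703).
Reciprocity: 691 ≡ 3 and 703 ≡ 3 (mod 4), so (691/703) = −(703/691).
Reduce top mod 691: now compute (12/691).
Pull out 2^2: since 691 ≡ 3 (mod 8), (2/691) = -1, so (2/691)^2 = +1.
Reciprocity: 3 ≡ 3 and 691 ≡ 3 (mod 4), so (3/691) = −(691/3).
Reduce top mod 3: now compute (1/3).
Reached (1/3) = 1. Collecting the sign flips along the way, the symbol is +1.

1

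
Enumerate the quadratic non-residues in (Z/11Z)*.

2, 6, 7, 8, 10

Square k = 1,…,5 (k and 11−k give the same square):
1²=1, 2²=4, 3²=9, 4²≡5, 5²≡3 (mod 11).
The residues are {1, 3, 4, 5, 9}; the non-residues are the remaining 5 nonzero classes.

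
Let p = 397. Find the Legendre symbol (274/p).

-1

Pull out 2: since 397 ≡ 5 (mod 8), (2/397) = -1.
Reciprocity: 137 ≡ 1 and 397 ≡ 1 (mod 4), so (137/397) = +(397/137).
Reduce top mod 137: now compute (123/137).
Reciprocity: 123 ≡ 3 and 137 ≡ 1 (mod 4), so (123/137) = +(137/123).
Reduce top mod 123: now compute (14/123).
Pull out 2: since 123 ≡ 3 (mod 8), (2/123) = -1.
Reciprocity: 7 ≡ 3 and 123 ≡ 3 (mod 4), so (7/123) = −(123/7).
Reduce top mod 7: now compute (4/7).
Pull out 2^2: since 7 ≡ 7 (mod 8), (2/7) = +1, so (2/7)^2 = +1.
Reached (1/7) = 1. Collecting the sign flips along the way, the symbol is -1.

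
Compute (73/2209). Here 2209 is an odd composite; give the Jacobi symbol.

Reciprocity: 73 ≡ 1 and 2209 ≡ 1 (mod 4), so (73/2209) = +(2209/73).
Reduce top mod 73: now compute (19/73).
Reciprocity: 19 ≡ 3 and 73 ≡ 1 (mod 4), so (19/73) = +(73/19).
Reduce top mod 19: now compute (16/19).
Pull out 2^4: since 19 ≡ 3 (mod 8), (2/19) = -1, so (2/19)^4 = +1.
Reached (1/19) = 1. Collecting the sign flips along the way, the symbol is +1.

1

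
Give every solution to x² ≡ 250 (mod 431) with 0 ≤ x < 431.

Since 431 ≡ 3 (mod 4), a square root of 250 is 250^((431+1)/4) = 250^108 mod 431.
Repeated squaring: 250^2≡5, 250^4≡25, 250^8≡194, 250^16≡139, 250^32≡357, 250^64≡304 (mod 431).
250^108 = 250^(64+32+8+4) ≡ 326 (mod 431).
Check: 326² = 106276 ≡ 250 (mod 431). The two roots are 105 and 326.

105, 326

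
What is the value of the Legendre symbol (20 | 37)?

Pull out 2^2: since 37 ≡ 5 (mod 8), (2/37) = -1, so (2/37)^2 = +1.
Reciprocity: 5 ≡ 1 and 37 ≡ 1 (mod 4), so (5/37) = +(37/5).
Reduce top mod 5: now compute (2/5).
Pull out 2: since 5 ≡ 5 (mod 8), (2/5) = -1.
Reached (1/5) = 1. Collecting the sign flips along the way, the symbol is -1.

-1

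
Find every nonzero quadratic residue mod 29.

1,4,5,6,7,9,13,16,20,22,23,24,25,28

Square k = 1,…,14 (k and 29−k give the same square):
1²=1, 2²=4, 3²=9, 4²=16, 5²=25, 6²≡7, 7²≡20, 8²≡6, 9²≡23, 10²≡13, 11²≡5, 12²≡28, 13²≡24, 14²≡22 (mod 29).
So the quadratic residues mod 29 are {1, 4, 5, 6, 7, 9, 13, 16, 20, 22, 23, 24, 25, 28}.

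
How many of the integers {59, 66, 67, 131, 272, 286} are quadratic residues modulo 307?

3

(59/307) = -1 → non-residue.
(66/307) = +1 → QR.
(67/307) = -1 → non-residue.
(131/307) = -1 → non-residue.
(272/307) = +1 → QR.
(286/307) = +1 → QR.
Total quadratic residues among the 6: 3.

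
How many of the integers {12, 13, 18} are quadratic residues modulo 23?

3

(12/23) = +1 → QR.
(13/23) = +1 → QR.
(18/23) = +1 → QR.
Total quadratic residues among the 3: 3.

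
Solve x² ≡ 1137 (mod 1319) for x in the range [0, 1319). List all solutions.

Since 1319 ≡ 3 (mod 4), a square root of 1137 is 1137^((1319+1)/4) = 1137^330 mod 1319.
Repeated squaring: 1137^2≡149, 1137^4≡1097, 1137^8≡481, 1137^16≡536, 1137^32≡1073, 1137^64≡1161, 1137^128≡1222, 1137^256≡176 (mod 1319).
1137^330 = 1137^(256+64+8+2) ≡ 516 (mod 1319).
Check: 516² = 266256 ≡ 1137 (mod 1319). The two roots are 516 and 803.

516, 803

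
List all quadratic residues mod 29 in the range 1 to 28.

1 4 5 6 7 9 13 16 20 22 23 24 25 28

Square k = 1,…,14 (k and 29−k give the same square):
1²=1, 2²=4, 3²=9, 4²=16, 5²=25, 6²≡7, 7²≡20, 8²≡6, 9²≡23, 10²≡13, 11²≡5, 12²≡28, 13²≡24, 14²≡22 (mod 29).
So the quadratic residues mod 29 are {1, 4, 5, 6, 7, 9, 13, 16, 20, 22, 23, 24, 25, 28}.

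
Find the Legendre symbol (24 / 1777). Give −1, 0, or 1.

1

Pull out 2^3: since 1777 ≡ 1 (mod 8), (2/1777) = +1, so (2/1777)^3 = +1.
Reciprocity: 3 ≡ 3 and 1777 ≡ 1 (mod 4), so (3/1777) = +(1777/3).
Reduce top mod 3: now compute (1/3).
Reached (1/3) = 1. Collecting the sign flips along the way, the symbol is +1.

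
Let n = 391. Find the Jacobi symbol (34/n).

Pull out 2: since 391 ≡ 7 (mod 8), (2/391) = +1.
Reciprocity: 17 ≡ 1 and 391 ≡ 3 (mod 4), so (17/391) = +(391/17).
Reduce top mod 17: now compute (0/17).
Top reduces to 0: gcd > 1, so the symbol is 0.

0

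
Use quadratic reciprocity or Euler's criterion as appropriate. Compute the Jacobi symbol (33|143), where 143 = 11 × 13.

Reciprocity: 33 ≡ 1 and 143 ≡ 3 (mod 4), so (33/143) = +(143/33).
Reduce top mod 33: now compute (11/33).
Reciprocity: 11 ≡ 3 and 33 ≡ 1 (mod 4), so (11/33) = +(33/11).
Reduce top mod 11: now compute (0/11).
Top reduces to 0: gcd > 1, so the symbol is 0.

0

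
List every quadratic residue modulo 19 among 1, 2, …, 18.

1,4,5,6,7,9,11,16,17

Square k = 1,…,9 (k and 19−k give the same square):
1²=1, 2²=4, 3²=9, 4²=16, 5²≡6, 6²≡17, 7²≡11, 8²≡7, 9²≡5 (mod 19).
So the quadratic residues mod 19 are {1, 4, 5, 6, 7, 9, 11, 16, 17}.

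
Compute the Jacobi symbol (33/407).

0

Reciprocity: 33 ≡ 1 and 407 ≡ 3 (mod 4), so (33/407) = +(407/33).
Reduce top mod 33: now compute (11/33).
Reciprocity: 11 ≡ 3 and 33 ≡ 1 (mod 4), so (11/33) = +(33/11).
Reduce top mod 11: now compute (0/11).
Top reduces to 0: gcd > 1, so the symbol is 0.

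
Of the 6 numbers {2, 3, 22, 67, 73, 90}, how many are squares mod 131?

1

(2/131) = -1 → non-residue.
(3/131) = +1 → QR.
(22/131) = -1 → non-residue.
(67/131) = -1 → non-residue.
(73/131) = -1 → non-residue.
(90/131) = -1 → non-residue.
Total quadratic residues among the 6: 1.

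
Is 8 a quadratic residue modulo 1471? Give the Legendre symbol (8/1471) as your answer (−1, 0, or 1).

1

Pull out 2^3: since 1471 ≡ 7 (mod 8), (2/1471) = +1, so (2/1471)^3 = +1.
Reached (1/1471) = 1. Collecting the sign flips along the way, the symbol is +1.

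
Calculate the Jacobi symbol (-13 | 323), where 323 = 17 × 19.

First reduce: -13 ≡ 310 (mod 323).
Pull out 2: since 323 ≡ 3 (mod 8), (2/323) = -1.
Reciprocity: 155 ≡ 3 and 323 ≡ 3 (mod 4), so (155/323) = −(323/155).
Reduce top mod 155: now compute (13/155).
Reciprocity: 13 ≡ 1 and 155 ≡ 3 (mod 4), so (13/155) = +(155/13).
Reduce top mod 13: now compute (12/13).
Pull out 2^2: since 13 ≡ 5 (mod 8), (2/13) = -1, so (2/13)^2 = +1.
Reciprocity: 3 ≡ 3 and 13 ≡ 1 (mod 4), so (3/13) = +(13/3).
Reduce top mod 3: now compute (1/3).
Reached (1/3) = 1. Collecting the sign flips along the way, the symbol is +1.

1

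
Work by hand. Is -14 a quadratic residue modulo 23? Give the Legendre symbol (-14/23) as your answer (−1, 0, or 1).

1

First reduce: -14 ≡ 9 (mod 23).
Reciprocity: 9 ≡ 1 and 23 ≡ 3 (mod 4), so (9/23) = +(23/9).
Reduce top mod 9: now compute (5/9).
Reciprocity: 5 ≡ 1 and 9 ≡ 1 (mod 4), so (5/9) = +(9/5).
Reduce top mod 5: now compute (4/5).
Pull out 2^2: since 5 ≡ 5 (mod 8), (2/5) = -1, so (2/5)^2 = +1.
Reached (1/5) = 1. Collecting the sign flips along the way, the symbol is +1.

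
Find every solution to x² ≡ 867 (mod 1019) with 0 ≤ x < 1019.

261, 758

Since 1019 ≡ 3 (mod 4), a square root of 867 is 867^((1019+1)/4) = 867^255 mod 1019.
Repeated squaring: 867^2≡686, 867^4≡837, 867^8≡516, 867^16≡297, 867^32≡575, 867^64≡469, 867^128≡876 (mod 1019).
867^255 = 867^(128+64+32+16+8+4+2+1) ≡ 261 (mod 1019).
Check: 261² = 68121 ≡ 867 (mod 1019). The two roots are 261 and 758.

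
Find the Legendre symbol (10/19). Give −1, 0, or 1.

-1

Pull out 2: since 19 ≡ 3 (mod 8), (2/19) = -1.
Reciprocity: 5 ≡ 1 and 19 ≡ 3 (mod 4), so (5/19) = +(19/5).
Reduce top mod 5: now compute (4/5).
Pull out 2^2: since 5 ≡ 5 (mod 8), (2/5) = -1, so (2/5)^2 = +1.
Reached (1/5) = 1. Collecting the sign flips along the way, the symbol is -1.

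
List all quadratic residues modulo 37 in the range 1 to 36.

Square k = 1,…,18 (k and 37−k give the same square):
1²=1, 2²=4, 3²=9, 4²=16, 5²=25, 6²=36, 7²≡12, 8²≡27, 9²≡7, 10²≡26, 11²≡10, 12²≡33, 13²≡21, 14²≡11, 15²≡3, 16²≡34, 17²≡30, 18²≡28 (mod 37).
So the quadratic residues mod 37 are {1, 3, 4, 7, 9, 10, 11, 12, 16, 21, 25, 26, 27, 28, 30, 33, 34, 36}.

1, 3, 4, 7, 9, 10, 11, 12, 16, 21, 25, 26, 27, 28, 30, 33, 34, 36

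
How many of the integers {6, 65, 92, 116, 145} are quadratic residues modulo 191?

(6/191) = +1 → QR.
(65/191) = +1 → QR.
(92/191) = +1 → QR.
(116/191) = -1 → non-residue.
(145/191) = -1 → non-residue.
Total quadratic residues among the 5: 3.

3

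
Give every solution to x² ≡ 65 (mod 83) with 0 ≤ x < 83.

Since 83 ≡ 3 (mod 4), a square root of 65 is 65^((83+1)/4) = 65^21 mod 83.
Repeated squaring: 65^2≡75, 65^4≡64, 65^8≡29, 65^16≡11 (mod 83).
65^21 = 65^(16+4+1) ≡ 27 (mod 83).
Check: 27² = 729 ≡ 65 (mod 83). The two roots are 27 and 56.

27, 56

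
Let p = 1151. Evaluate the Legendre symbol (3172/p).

First reduce: 3172 ≡ 870 (mod 1151).
Pull out 2: since 1151 ≡ 7 (mod 8), (2/1151) = +1.
Reciprocity: 435 ≡ 3 and 1151 ≡ 3 (mod 4), so (435/1151) = −(1151/435).
Reduce top mod 435: now compute (281/435).
Reciprocity: 281 ≡ 1 and 435 ≡ 3 (mod 4), so (281/435) = +(435/281).
Reduce top mod 281: now compute (154/281).
Pull out 2: since 281 ≡ 1 (mod 8), (2/281) = +1.
Reciprocity: 77 ≡ 1 and 281 ≡ 1 (mod 4), so (77/281) = +(281/77).
Reduce top mod 77: now compute (50/77).
Pull out 2: since 77 ≡ 5 (mod 8), (2/77) = -1.
Reciprocity: 25 ≡ 1 and 77 ≡ 1 (mod 4), so (25/77) = +(77/25).
Reduce top mod 25: now compute (2/25).
Pull out 2: since 25 ≡ 1 (mod 8), (2/25) = +1.
Reached (1/25) = 1. Collecting the sign flips along the way, the symbol is +1.

1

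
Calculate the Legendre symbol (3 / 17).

-1

Reciprocity: 3 ≡ 3 and 17 ≡ 1 (mod 4), so (3/17) = +(17/3).
Reduce top mod 3: now compute (2/3).
Pull out 2: since 3 ≡ 3 (mod 8), (2/3) = -1.
Reached (1/3) = 1. Collecting the sign flips along the way, the symbol is -1.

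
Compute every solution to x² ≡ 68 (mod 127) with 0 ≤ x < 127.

24, 103

Since 127 ≡ 3 (mod 4), a square root of 68 is 68^((127+1)/4) = 68^32 mod 127.
Repeated squaring: 68^2≡52, 68^4≡37, 68^8≡99, 68^16≡22, 68^32≡103 (mod 127).
68^32 = 68^(32) ≡ 103 (mod 127).
Check: 103² = 10609 ≡ 68 (mod 127). The two roots are 24 and 103.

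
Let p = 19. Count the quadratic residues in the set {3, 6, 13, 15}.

1

(3/19) = -1 → non-residue.
(6/19) = +1 → QR.
(13/19) = -1 → non-residue.
(15/19) = -1 → non-residue.
Total quadratic residues among the 4: 1.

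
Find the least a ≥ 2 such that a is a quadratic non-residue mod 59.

(2/59) = −1, so 2 is the smallest positive non-residue mod 59.

2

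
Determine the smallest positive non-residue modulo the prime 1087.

3

(2/1087) = +1, so 2 is a residue.
(3/1087) = −1, so 3 is the smallest positive non-residue mod 1087.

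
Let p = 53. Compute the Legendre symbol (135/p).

1

First reduce: 135 ≡ 29 (mod 53).
Reciprocity: 29 ≡ 1 and 53 ≡ 1 (mod 4), so (29/53) = +(53/29).
Reduce top mod 29: now compute (24/29).
Pull out 2^3: since 29 ≡ 5 (mod 8), (2/29) = -1, so (2/29)^3 = -1.
Reciprocity: 3 ≡ 3 and 29 ≡ 1 (mod 4), so (3/29) = +(29/3).
Reduce top mod 3: now compute (2/3).
Pull out 2: since 3 ≡ 3 (mod 8), (2/3) = -1.
Reached (1/3) = 1. Collecting the sign flips along the way, the symbol is +1.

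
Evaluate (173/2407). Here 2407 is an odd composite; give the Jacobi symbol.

1

Reciprocity: 173 ≡ 1 and 2407 ≡ 3 (mod 4), so (173/2407) = +(2407/173).
Reduce top mod 173: now compute (158/173).
Pull out 2: since 173 ≡ 5 (mod 8), (2/173) = -1.
Reciprocity: 79 ≡ 3 and 173 ≡ 1 (mod 4), so (79/173) = +(173/79).
Reduce top mod 79: now compute (15/79).
Reciprocity: 15 ≡ 3 and 79 ≡ 3 (mod 4), so (15/79) = −(79/15).
Reduce top mod 15: now compute (4/15).
Pull out 2^2: since 15 ≡ 7 (mod 8), (2/15) = +1, so (2/15)^2 = +1.
Reached (1/15) = 1. Collecting the sign flips along the way, the symbol is +1.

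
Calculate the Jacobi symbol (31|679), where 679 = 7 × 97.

Reciprocity: 31 ≡ 3 and 679 ≡ 3 (mod 4), so (31/679) = −(679/31).
Reduce top mod 31: now compute (28/31).
Pull out 2^2: since 31 ≡ 7 (mod 8), (2/31) = +1, so (2/31)^2 = +1.
Reciprocity: 7 ≡ 3 and 31 ≡ 3 (mod 4), so (7/31) = −(31/7).
Reduce top mod 7: now compute (3/7).
Reciprocity: 3 ≡ 3 and 7 ≡ 3 (mod 4), so (3/7) = −(7/3).
Reduce top mod 3: now compute (1/3).
Reached (1/3) = 1. Collecting the sign flips along the way, the symbol is -1.

-1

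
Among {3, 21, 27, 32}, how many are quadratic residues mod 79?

2

(3/79) = -1 → non-residue.
(21/79) = +1 → QR.
(27/79) = -1 → non-residue.
(32/79) = +1 → QR.
Total quadratic residues among the 4: 2.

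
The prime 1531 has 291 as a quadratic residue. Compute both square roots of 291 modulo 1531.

711, 820

Since 1531 ≡ 3 (mod 4), a square root of 291 is 291^((1531+1)/4) = 291^383 mod 1531.
Repeated squaring: 291^2≡476, 291^4≡1519, 291^8≡144, 291^16≡833, 291^32≡346, 291^64≡298, 291^128≡6, 291^256≡36 (mod 1531).
291^383 = 291^(256+64+32+16+8+4+2+1) ≡ 711 (mod 1531).
Check: 711² = 505521 ≡ 291 (mod 1531). The two roots are 711 and 820.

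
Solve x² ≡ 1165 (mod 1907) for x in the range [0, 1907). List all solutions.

747, 1160

Since 1907 ≡ 3 (mod 4), a square root of 1165 is 1165^((1907+1)/4) = 1165^477 mod 1907.
Repeated squaring: 1165^2≡1348, 1165^4≡1640, 1165^8≡730, 1165^16≡847, 1165^32≡377, 1165^64≡1011, 1165^128≡1876, 1165^256≡961 (mod 1907).
1165^477 = 1165^(256+128+64+16+8+4+1) ≡ 1160 (mod 1907).
Check: 1160² = 1345600 ≡ 1165 (mod 1907). The two roots are 747 and 1160.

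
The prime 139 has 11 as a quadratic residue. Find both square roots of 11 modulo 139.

17, 122

Since 139 ≡ 3 (mod 4), a square root of 11 is 11^((139+1)/4) = 11^35 mod 139.
Repeated squaring: 11^2≡121, 11^4≡46, 11^8≡31, 11^16≡127, 11^32≡5 (mod 139).
11^35 = 11^(32+2+1) ≡ 122 (mod 139).
Check: 122² = 14884 ≡ 11 (mod 139). The two roots are 17 and 122.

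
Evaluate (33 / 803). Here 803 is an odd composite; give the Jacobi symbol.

0

Reciprocity: 33 ≡ 1 and 803 ≡ 3 (mod 4), so (33/803) = +(803/33).
Reduce top mod 33: now compute (11/33).
Reciprocity: 11 ≡ 3 and 33 ≡ 1 (mod 4), so (11/33) = +(33/11).
Reduce top mod 11: now compute (0/11).
Top reduces to 0: gcd > 1, so the symbol is 0.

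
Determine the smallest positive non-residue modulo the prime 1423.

(2/1423) = +1, so 2 is a residue.
(3/1423) = −1, so 3 is the smallest positive non-residue mod 1423.

3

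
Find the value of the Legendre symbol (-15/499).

1

First reduce: -15 ≡ 484 (mod 499).
Pull out 2^2: since 499 ≡ 3 (mod 8), (2/499) = -1, so (2/499)^2 = +1.
Reciprocity: 121 ≡ 1 and 499 ≡ 3 (mod 4), so (121/499) = +(499/121).
Reduce top mod 121: now compute (15/121).
Reciprocity: 15 ≡ 3 and 121 ≡ 1 (mod 4), so (15/121) = +(121/15).
Reduce top mod 15: now compute (1/15).
Reached (1/15) = 1. Collecting the sign flips along the way, the symbol is +1.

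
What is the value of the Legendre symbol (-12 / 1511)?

First reduce: -12 ≡ 1499 (mod 1511).
Reciprocity: 1499 ≡ 3 and 1511 ≡ 3 (mod 4), so (1499/1511) = −(1511/1499).
Reduce top mod 1499: now compute (12/1499).
Pull out 2^2: since 1499 ≡ 3 (mod 8), (2/1499) = -1, so (2/1499)^2 = +1.
Reciprocity: 3 ≡ 3 and 1499 ≡ 3 (mod 4), so (3/1499) = −(1499/3).
Reduce top mod 3: now compute (2/3).
Pull out 2: since 3 ≡ 3 (mod 8), (2/3) = -1.
Reached (1/3) = 1. Collecting the sign flips along the way, the symbol is -1.

-1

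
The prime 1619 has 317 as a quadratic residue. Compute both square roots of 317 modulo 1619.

44, 1575

Since 1619 ≡ 3 (mod 4), a square root of 317 is 317^((1619+1)/4) = 317^405 mod 1619.
Repeated squaring: 317^2≡111, 317^4≡988, 317^8≡1506, 317^16≡1436, 317^32≡1109, 317^64≡1060, 317^128≡14, 317^256≡196 (mod 1619).
317^405 = 317^(256+128+16+4+1) ≡ 44 (mod 1619).
Check: 44² = 1936 ≡ 317 (mod 1619). The two roots are 44 and 1575.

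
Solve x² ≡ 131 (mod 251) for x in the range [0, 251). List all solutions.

70, 181

Since 251 ≡ 3 (mod 4), a square root of 131 is 131^((251+1)/4) = 131^63 mod 251.
Repeated squaring: 131^2≡93, 131^4≡115, 131^8≡173, 131^16≡60, 131^32≡86 (mod 251).
131^63 = 131^(32+16+8+4+2+1) ≡ 181 (mod 251).
Check: 181² = 32761 ≡ 131 (mod 251). The two roots are 70 and 181.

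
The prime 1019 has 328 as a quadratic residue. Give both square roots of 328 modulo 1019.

300, 719

Since 1019 ≡ 3 (mod 4), a square root of 328 is 328^((1019+1)/4) = 328^255 mod 1019.
Repeated squaring: 328^2≡589, 328^4≡461, 328^8≡569, 328^16≡738, 328^32≡498, 328^64≡387, 328^128≡995 (mod 1019).
328^255 = 328^(128+64+32+16+8+4+2+1) ≡ 300 (mod 1019).
Check: 300² = 90000 ≡ 328 (mod 1019). The two roots are 300 and 719.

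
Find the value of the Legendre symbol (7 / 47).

Reciprocity: 7 ≡ 3 and 47 ≡ 3 (mod 4), so (7/47) = −(47/7).
Reduce top mod 7: now compute (5/7).
Reciprocity: 5 ≡ 1 and 7 ≡ 3 (mod 4), so (5/7) = +(7/5).
Reduce top mod 5: now compute (2/5).
Pull out 2: since 5 ≡ 5 (mod 8), (2/5) = -1.
Reached (1/5) = 1. Collecting the sign flips along the way, the symbol is +1.

1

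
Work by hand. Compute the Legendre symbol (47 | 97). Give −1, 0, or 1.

1

Euler's criterion: (47/97) ≡ 47^48 (mod 97).
47^2 ≡ 75 (mod 97)
47^4 ≡ 96 (mod 97)
47^8 ≡ 1 (mod 97)
47^16 ≡ 1 (mod 97)
47^32 ≡ 1 (mod 97)
47^48 = 47^(32+16) ≡ 1 (mod 97).
Result is 1, so (47/97) = 1.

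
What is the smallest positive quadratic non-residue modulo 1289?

(2/1289) = +1, so 2 is a residue.
(3/1289) = −1, so 3 is the smallest positive non-residue mod 1289.

3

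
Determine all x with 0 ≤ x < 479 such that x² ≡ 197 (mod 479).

Since 479 ≡ 3 (mod 4), a square root of 197 is 197^((479+1)/4) = 197^120 mod 479.
Repeated squaring: 197^2≡10, 197^4≡100, 197^8≡420, 197^16≡128, 197^32≡98, 197^64≡24 (mod 479).
197^120 = 197^(64+32+16+8) ≡ 453 (mod 479).
Check: 453² = 205209 ≡ 197 (mod 479). The two roots are 26 and 453.

26, 453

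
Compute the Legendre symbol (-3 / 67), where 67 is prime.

First reduce: -3 ≡ 64 (mod 67).
Pull out 2^6: since 67 ≡ 3 (mod 8), (2/67) = -1, so (2/67)^6 = +1.
Reached (1/67) = 1. Collecting the sign flips along the way, the symbol is +1.

1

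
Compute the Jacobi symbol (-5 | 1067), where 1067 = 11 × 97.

First reduce: -5 ≡ 1062 (mod 1067).
Pull out 2: since 1067 ≡ 3 (mod 8), (2/1067) = -1.
Reciprocity: 531 ≡ 3 and 1067 ≡ 3 (mod 4), so (531/1067) = −(1067/531).
Reduce top mod 531: now compute (5/531).
Reciprocity: 5 ≡ 1 and 531 ≡ 3 (mod 4), so (5/531) = +(531/5).
Reduce top mod 5: now compute (1/5).
Reached (1/5) = 1. Collecting the sign flips along the way, the symbol is +1.

1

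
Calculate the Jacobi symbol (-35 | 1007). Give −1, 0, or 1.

First reduce: -35 ≡ 972 (mod 1007).
Pull out 2^2: since 1007 ≡ 7 (mod 8), (2/1007) = +1, so (2/1007)^2 = +1.
Reciprocity: 243 ≡ 3 and 1007 ≡ 3 (mod 4), so (243/1007) = −(1007/243).
Reduce top mod 243: now compute (35/243).
Reciprocity: 35 ≡ 3 and 243 ≡ 3 (mod 4), so (35/243) = −(243/35).
Reduce top mod 35: now compute (33/35).
Reciprocity: 33 ≡ 1 and 35 ≡ 3 (mod 4), so (33/35) = +(35/33).
Reduce top mod 33: now compute (2/33).
Pull out 2: since 33 ≡ 1 (mod 8), (2/33) = +1.
Reached (1/33) = 1. Collecting the sign flips along the way, the symbol is +1.

1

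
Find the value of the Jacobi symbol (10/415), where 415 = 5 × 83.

Pull out 2: since 415 ≡ 7 (mod 8), (2/415) = +1.
Reciprocity: 5 ≡ 1 and 415 ≡ 3 (mod 4), so (5/415) = +(415/5).
Reduce top mod 5: now compute (0/5).
Top reduces to 0: gcd > 1, so the symbol is 0.

0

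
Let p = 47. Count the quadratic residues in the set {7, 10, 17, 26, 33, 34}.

(7/47) = +1 → QR.
(10/47) = -1 → non-residue.
(17/47) = +1 → QR.
(26/47) = -1 → non-residue.
(33/47) = -1 → non-residue.
(34/47) = +1 → QR.
Total quadratic residues among the 6: 3.

3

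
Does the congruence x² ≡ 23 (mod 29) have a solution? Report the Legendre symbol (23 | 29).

Reciprocity: 23 ≡ 3 and 29 ≡ 1 (mod 4), so (23/29) = +(29/23).
Reduce top mod 23: now compute (6/23).
Pull out 2: since 23 ≡ 7 (mod 8), (2/23) = +1.
Reciprocity: 3 ≡ 3 and 23 ≡ 3 (mod 4), so (3/23) = −(23/3).
Reduce top mod 3: now compute (2/3).
Pull out 2: since 3 ≡ 3 (mod 8), (2/3) = -1.
Reached (1/3) = 1. Collecting the sign flips along the way, the symbol is +1.

1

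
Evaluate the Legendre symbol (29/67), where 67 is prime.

Euler's criterion: (29/67) ≡ 29^33 (mod 67).
29^2 ≡ 37 (mod 67)
29^4 ≡ 29 (mod 67)
29^8 ≡ 37 (mod 67)
29^16 ≡ 29 (mod 67)
29^32 ≡ 37 (mod 67)
29^33 = 29^(32+1) ≡ 1 (mod 67).
Result is 1, so (29/67) = 1.

1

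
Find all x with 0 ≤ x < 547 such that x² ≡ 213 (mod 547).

Since 547 ≡ 3 (mod 4), a square root of 213 is 213^((547+1)/4) = 213^137 mod 547.
Repeated squaring: 213^2≡515, 213^4≡477, 213^8≡524, 213^16≡529, 213^32≡324, 213^64≡499, 213^128≡116 (mod 547).
213^137 = 213^(128+8+1) ≡ 49 (mod 547).
Check: 49² = 2401 ≡ 213 (mod 547). The two roots are 49 and 498.

49, 498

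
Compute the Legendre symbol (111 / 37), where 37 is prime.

0

First reduce: 111 ≡ 0 (mod 37).
Top reduces to 0: gcd > 1, so the symbol is 0.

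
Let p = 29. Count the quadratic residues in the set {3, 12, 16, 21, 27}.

1

(3/29) = -1 → non-residue.
(12/29) = -1 → non-residue.
(16/29) = +1 → QR.
(21/29) = -1 → non-residue.
(27/29) = -1 → non-residue.
Total quadratic residues among the 5: 1.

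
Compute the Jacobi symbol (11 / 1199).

Reciprocity: 11 ≡ 3 and 1199 ≡ 3 (mod 4), so (11/1199) = −(1199/11).
Reduce top mod 11: now compute (0/11).
Top reduces to 0: gcd > 1, so the symbol is 0.

0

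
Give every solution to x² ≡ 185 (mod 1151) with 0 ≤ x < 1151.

Since 1151 ≡ 3 (mod 4), a square root of 185 is 185^((1151+1)/4) = 185^288 mod 1151.
Repeated squaring: 185^2≡846, 185^4≡945, 185^8≡1000, 185^16≡932, 185^32≡770, 185^64≡135, 185^128≡960, 185^256≡800 (mod 1151).
185^288 = 185^(256+32) ≡ 215 (mod 1151).
Check: 215² = 46225 ≡ 185 (mod 1151). The two roots are 215 and 936.

215, 936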